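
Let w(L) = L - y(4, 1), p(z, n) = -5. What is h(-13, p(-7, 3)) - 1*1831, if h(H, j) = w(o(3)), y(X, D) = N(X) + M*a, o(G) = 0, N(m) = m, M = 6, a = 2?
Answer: -1847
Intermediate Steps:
y(X, D) = 12 + X (y(X, D) = X + 6*2 = X + 12 = 12 + X)
w(L) = -16 + L (w(L) = L - (12 + 4) = L - 1*16 = L - 16 = -16 + L)
h(H, j) = -16 (h(H, j) = -16 + 0 = -16)
h(-13, p(-7, 3)) - 1*1831 = -16 - 1*1831 = -16 - 1831 = -1847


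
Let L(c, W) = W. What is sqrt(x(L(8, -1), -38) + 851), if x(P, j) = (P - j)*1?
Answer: 2*sqrt(222) ≈ 29.799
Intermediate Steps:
x(P, j) = P - j
sqrt(x(L(8, -1), -38) + 851) = sqrt((-1 - 1*(-38)) + 851) = sqrt((-1 + 38) + 851) = sqrt(37 + 851) = sqrt(888) = 2*sqrt(222)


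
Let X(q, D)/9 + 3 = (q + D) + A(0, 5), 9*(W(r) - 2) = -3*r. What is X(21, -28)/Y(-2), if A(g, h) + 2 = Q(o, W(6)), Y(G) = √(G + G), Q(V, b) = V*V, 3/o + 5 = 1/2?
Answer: 52*I ≈ 52.0*I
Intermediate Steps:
o = -⅔ (o = 3/(-5 + 1/2) = 3/(-5 + ½) = 3/(-9/2) = 3*(-2/9) = -⅔ ≈ -0.66667)
W(r) = 2 - r/3 (W(r) = 2 + (-3*r)/9 = 2 - r/3)
Q(V, b) = V²
Y(G) = √2*√G (Y(G) = √(2*G) = √2*√G)
A(g, h) = -14/9 (A(g, h) = -2 + (-⅔)² = -2 + 4/9 = -14/9)
X(q, D) = -41 + 9*D + 9*q (X(q, D) = -27 + 9*((q + D) - 14/9) = -27 + 9*((D + q) - 14/9) = -27 + 9*(-14/9 + D + q) = -27 + (-14 + 9*D + 9*q) = -41 + 9*D + 9*q)
X(21, -28)/Y(-2) = (-41 + 9*(-28) + 9*21)/((√2*√(-2))) = (-41 - 252 + 189)/((√2*(I*√2))) = -104*(-I/2) = -(-52)*I = 52*I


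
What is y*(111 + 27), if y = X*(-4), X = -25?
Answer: 13800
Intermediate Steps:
y = 100 (y = -25*(-4) = 100)
y*(111 + 27) = 100*(111 + 27) = 100*138 = 13800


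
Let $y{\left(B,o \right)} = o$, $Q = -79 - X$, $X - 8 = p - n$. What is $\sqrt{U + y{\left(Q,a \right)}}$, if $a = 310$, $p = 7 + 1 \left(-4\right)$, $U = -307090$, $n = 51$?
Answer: $2 i \sqrt{76695} \approx 553.88 i$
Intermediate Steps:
$p = 3$ ($p = 7 - 4 = 3$)
$X = -40$ ($X = 8 + \left(3 - 51\right) = 8 - 48 = -40$)
$Q = -39$ ($Q = -79 - -40 = -79 + 40 = -39$)
$\sqrt{U + y{\left(Q,a \right)}} = \sqrt{-307090 + 310} = \sqrt{-306780} = 2 i \sqrt{76695}$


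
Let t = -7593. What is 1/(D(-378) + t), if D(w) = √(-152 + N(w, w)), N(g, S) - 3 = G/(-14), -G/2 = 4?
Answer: -53151/403576582 - I*√7273/403576582 ≈ -0.0001317 - 2.1132e-7*I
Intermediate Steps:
G = -8 (G = -2*4 = -8)
N(g, S) = 25/7 (N(g, S) = 3 - 8/(-14) = 3 - 8*(-1/14) = 3 + 4/7 = 25/7)
D(w) = I*√7273/7 (D(w) = √(-152 + 25/7) = √(-1039/7) = I*√7273/7)
1/(D(-378) + t) = 1/(I*√7273/7 - 7593) = 1/(-7593 + I*√7273/7)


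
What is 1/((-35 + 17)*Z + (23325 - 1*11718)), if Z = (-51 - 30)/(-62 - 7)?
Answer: 23/266475 ≈ 8.6312e-5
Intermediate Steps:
Z = 27/23 (Z = -81/(-69) = -81*(-1/69) = 27/23 ≈ 1.1739)
1/((-35 + 17)*Z + (23325 - 1*11718)) = 1/((-35 + 17)*(27/23) + (23325 - 1*11718)) = 1/(-18*27/23 + (23325 - 11718)) = 1/(-486/23 + 11607) = 1/(266475/23) = 23/266475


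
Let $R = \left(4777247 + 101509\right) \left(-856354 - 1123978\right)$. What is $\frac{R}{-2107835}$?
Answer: $\frac{9661556626992}{2107835} \approx 4.5836 \cdot 10^{6}$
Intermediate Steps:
$R = -9661556626992$ ($R = 4878756 \left(-1980332\right) = -9661556626992$)
$\frac{R}{-2107835} = - \frac{9661556626992}{-2107835} = \left(-9661556626992\right) \left(- \frac{1}{2107835}\right) = \frac{9661556626992}{2107835}$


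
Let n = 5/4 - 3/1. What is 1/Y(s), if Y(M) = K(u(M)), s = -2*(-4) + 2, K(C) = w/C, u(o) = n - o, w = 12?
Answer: -47/48 ≈ -0.97917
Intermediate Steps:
n = -7/4 (n = 5*(1/4) - 3*1 = 5/4 - 3 = -7/4 ≈ -1.7500)
u(o) = -7/4 - o
K(C) = 12/C
s = 10 (s = 8 + 2 = 10)
Y(M) = 12/(-7/4 - M)
1/Y(s) = 1/(-48/(7 + 4*10)) = 1/(-48/(7 + 40)) = 1/(-48/47) = -47/48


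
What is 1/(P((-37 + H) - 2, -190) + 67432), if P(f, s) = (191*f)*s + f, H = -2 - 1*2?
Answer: 1/1627859 ≈ 6.1430e-7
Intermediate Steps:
H = -4 (H = -2 - 2 = -4)
P(f, s) = f + 191*f*s (P(f, s) = 191*f*s + f = f + 191*f*s)
1/(P((-37 + H) - 2, -190) + 67432) = 1/(((-37 - 4) - 2)*(1 + 191*(-190)) + 67432) = 1/((-41 - 2)*(1 - 36290) + 67432) = 1/(-43*(-36289) + 67432) = 1/(1560427 + 67432) = 1/1627859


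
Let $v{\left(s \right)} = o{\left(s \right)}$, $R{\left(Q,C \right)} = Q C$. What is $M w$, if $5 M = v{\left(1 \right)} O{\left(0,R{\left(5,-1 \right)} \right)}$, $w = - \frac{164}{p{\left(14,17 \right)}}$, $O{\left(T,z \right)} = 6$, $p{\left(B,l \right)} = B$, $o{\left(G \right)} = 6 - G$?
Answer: $- \frac{492}{7} \approx -70.286$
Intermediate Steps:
$R{\left(Q,C \right)} = C Q$
$v{\left(s \right)} = 6 - s$
$w = - \frac{82}{7}$ ($w = - \frac{164}{14} = \left(-164\right) \frac{1}{14} = - \frac{82}{7} \approx -11.714$)
$M = 6$ ($M = \frac{\left(6 - 1\right) 6}{5} = \frac{5 \cdot 6}{5} = \frac{1}{5} \cdot 30 = 6$)
$M w = 6 \left(- \frac{82}{7}\right) = - \frac{492}{7}$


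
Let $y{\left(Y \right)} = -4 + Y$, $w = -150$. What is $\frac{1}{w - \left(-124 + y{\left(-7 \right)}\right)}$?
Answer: $- \frac{1}{15} \approx -0.066667$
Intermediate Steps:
$\frac{1}{w - \left(-124 + y{\left(-7 \right)}\right)} = \frac{1}{-150 + \left(124 - \left(-4 - 7\right)\right)} = \frac{1}{-150 + \left(124 - -11\right)} = \frac{1}{-150 + \left(124 + 11\right)} = \frac{1}{-150 + 135} = \frac{1}{-15} = - \frac{1}{15}$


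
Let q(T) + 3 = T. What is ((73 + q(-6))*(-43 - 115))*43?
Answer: -434816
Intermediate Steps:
q(T) = -3 + T
((73 + q(-6))*(-43 - 115))*43 = ((73 + (-3 - 6))*(-43 - 115))*43 = ((73 - 9)*(-158))*43 = (64*(-158))*43 = -10112*43 = -434816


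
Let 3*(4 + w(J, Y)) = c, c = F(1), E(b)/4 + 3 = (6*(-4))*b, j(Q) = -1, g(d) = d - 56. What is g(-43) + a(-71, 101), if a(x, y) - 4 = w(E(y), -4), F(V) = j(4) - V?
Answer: -299/3 ≈ -99.667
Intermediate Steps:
g(d) = -56 + d
E(b) = -12 - 96*b (E(b) = -12 + 4*((6*(-4))*b) = -12 + 4*(-24*b) = -12 - 96*b)
F(V) = -1 - V
c = -2 (c = -1 - 1*1 = -1 - 1 = -2)
w(J, Y) = -14/3 (w(J, Y) = -4 + (1/3)*(-2) = -4 - 2/3 = -14/3)
a(x, y) = -2/3 (a(x, y) = 4 - 14/3 = -2/3)
g(-43) + a(-71, 101) = (-56 - 43) - 2/3 = -99 - 2/3 = -299/3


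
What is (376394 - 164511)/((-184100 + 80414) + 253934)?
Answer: 30269/21464 ≈ 1.4102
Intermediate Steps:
(376394 - 164511)/((-184100 + 80414) + 253934) = 211883/(-103686 + 253934) = 211883/150248 = 211883*(1/150248) = 30269/21464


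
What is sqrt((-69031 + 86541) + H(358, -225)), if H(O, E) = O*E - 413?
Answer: I*sqrt(63453) ≈ 251.9*I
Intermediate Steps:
H(O, E) = -413 + E*O (H(O, E) = E*O - 413 = -413 + E*O)
sqrt((-69031 + 86541) + H(358, -225)) = sqrt((-69031 + 86541) + (-413 - 225*358)) = sqrt(17510 + (-413 - 80550)) = sqrt(17510 - 80963) = sqrt(-63453) = I*sqrt(63453)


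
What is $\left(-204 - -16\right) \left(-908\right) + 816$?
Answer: $171520$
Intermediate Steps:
$\left(-204 - -16\right) \left(-908\right) + 816 = \left(-204 + 16\right) \left(-908\right) + 816 = \left(-188\right) \left(-908\right) + 816 = 170704 + 816 = 171520$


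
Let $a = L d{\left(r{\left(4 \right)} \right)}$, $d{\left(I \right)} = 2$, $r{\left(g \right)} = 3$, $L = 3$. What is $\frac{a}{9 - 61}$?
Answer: $- \frac{3}{26} \approx -0.11538$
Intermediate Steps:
$a = 6$ ($a = 3 \cdot 2 = 6$)
$\frac{a}{9 - 61} = \frac{6}{9 - 61} = \frac{6}{-52} = 6 \left(- \frac{1}{52}\right) = - \frac{3}{26}$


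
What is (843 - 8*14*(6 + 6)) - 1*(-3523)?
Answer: 3022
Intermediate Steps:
(843 - 8*14*(6 + 6)) - 1*(-3523) = (843 - 112*12) + 3523 = (843 - 1*1344) + 3523 = (843 - 1344) + 3523 = -501 + 3523 = 3022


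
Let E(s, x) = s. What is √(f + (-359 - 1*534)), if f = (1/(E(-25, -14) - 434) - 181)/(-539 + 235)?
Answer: I*√30165592098/5814 ≈ 29.873*I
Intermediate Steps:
f = 10385/17442 (f = (1/(-25 - 434) - 181)/(-539 + 235) = (1/(-459) - 181)/(-304) = (-1/459 - 181)*(-1/304) = -83080/459*(-1/304) = 10385/17442 ≈ 0.59540)
√(f + (-359 - 1*534)) = √(10385/17442 + (-359 - 1*534)) = √(10385/17442 + (-359 - 534)) = √(10385/17442 - 893) = √(-15565321/17442) = I*√30165592098/5814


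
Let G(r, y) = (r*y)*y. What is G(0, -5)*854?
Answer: 0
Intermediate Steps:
G(r, y) = r*y²
G(0, -5)*854 = (0*(-5)²)*854 = (0*25)*854 = 0*854 = 0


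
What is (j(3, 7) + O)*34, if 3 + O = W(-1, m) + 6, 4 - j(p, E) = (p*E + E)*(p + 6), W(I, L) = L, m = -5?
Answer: -8500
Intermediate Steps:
j(p, E) = 4 - (6 + p)*(E + E*p) (j(p, E) = 4 - (p*E + E)*(p + 6) = 4 - (E*p + E)*(6 + p) = 4 - (E + E*p)*(6 + p) = 4 - (6 + p)*(E + E*p))
O = -2 (O = -3 + (-5 + 6) = -3 + 1 = -2)
(j(3, 7) + O)*34 = ((4 - 6*7 - 1*7*3**2 - 7*7*3) - 2)*34 = ((4 - 42 - 1*7*9 - 147) - 2)*34 = ((4 - 42 - 63 - 147) - 2)*34 = (-248 - 2)*34 = -250*34 = -8500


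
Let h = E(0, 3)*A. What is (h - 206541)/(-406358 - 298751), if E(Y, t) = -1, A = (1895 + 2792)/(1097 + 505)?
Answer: 330883369/1129584618 ≈ 0.29292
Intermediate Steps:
A = 4687/1602 ≈ 2.9257
h = -4687/1602 (h = -1*4687/1602 = -4687/1602 ≈ -2.9257)
(h - 206541)/(-406358 - 298751) = (-4687/1602 - 206541)/(-406358 - 298751) = -330883369/1602/(-705109) = -330883369/1602*(-1/705109) = 330883369/1129584618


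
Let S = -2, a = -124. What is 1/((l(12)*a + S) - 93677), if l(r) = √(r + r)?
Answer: -93679/8775386017 + 248*√6/8775386017 ≈ -1.0606e-5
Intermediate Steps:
l(r) = √2*√r (l(r) = √(2*r) = √2*√r)
1/((l(12)*a + S) - 93677) = 1/(((√2*√12)*(-124) - 2) - 93677) = 1/(((√2*(2*√3))*(-124) - 2) - 93677) = 1/(((2*√6)*(-124) - 2) - 93677) = 1/((-248*√6 - 2) - 93677) = 1/((-2 - 248*√6) - 93677) = 1/(-93679 - 248*√6)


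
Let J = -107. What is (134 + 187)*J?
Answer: -34347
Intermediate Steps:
(134 + 187)*J = (134 + 187)*(-107) = 321*(-107) = -34347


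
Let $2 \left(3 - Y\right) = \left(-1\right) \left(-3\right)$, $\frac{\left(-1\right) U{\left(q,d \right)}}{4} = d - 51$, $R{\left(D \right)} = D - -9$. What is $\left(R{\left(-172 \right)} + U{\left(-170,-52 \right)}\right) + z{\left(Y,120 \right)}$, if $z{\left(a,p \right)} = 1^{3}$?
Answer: $250$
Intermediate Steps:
$R{\left(D \right)} = 9 + D$ ($R{\left(D \right)} = D + 9 = 9 + D$)
$U{\left(q,d \right)} = 204 - 4 d$ ($U{\left(q,d \right)} = - 4 \left(d - 51\right) = - 4 \left(-51 + d\right) = 204 - 4 d$)
$Y = \frac{3}{2}$ ($Y = 3 - \frac{\left(-1\right) \left(-3\right)}{2} = 3 - \frac{3}{2} = \frac{3}{2} \approx 1.5$)
$z{\left(a,p \right)} = 1$
$\left(R{\left(-172 \right)} + U{\left(-170,-52 \right)}\right) + z{\left(Y,120 \right)} = \left(\left(9 - 172\right) + \left(204 - -208\right)\right) + 1 = \left(-163 + \left(204 + 208\right)\right) + 1 = \left(-163 + 412\right) + 1 = 249 + 1 = 250$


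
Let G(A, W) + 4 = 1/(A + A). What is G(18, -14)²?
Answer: 20449/1296 ≈ 15.779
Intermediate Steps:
G(A, W) = -4 + 1/(2*A) (G(A, W) = -4 + 1/(A + A) = -4 + 1/(2*A))
G(18, -14)² = (-4 + (½)/18)² = (-4 + (½)*(1/18))² = (-4 + 1/36)² = (-143/36)² = 20449/1296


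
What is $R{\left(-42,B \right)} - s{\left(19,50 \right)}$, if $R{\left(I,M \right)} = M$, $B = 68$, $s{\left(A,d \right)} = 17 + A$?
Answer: $32$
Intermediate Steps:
$R{\left(-42,B \right)} - s{\left(19,50 \right)} = 68 - \left(17 + 19\right) = 68 - 36 = 32$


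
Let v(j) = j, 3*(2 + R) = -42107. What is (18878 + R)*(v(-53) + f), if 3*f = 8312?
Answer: 118389713/9 ≈ 1.3154e+7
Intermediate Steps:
R = -42113/3 (R = -2 + (1/3)*(-42107) = -2 - 42107/3 = -42113/3 ≈ -14038.)
f = 8312/3 (f = (1/3)*8312 = 8312/3 ≈ 2770.7)
(18878 + R)*(v(-53) + f) = (18878 - 42113/3)*(-53 + 8312/3) = (14521/3)*(8153/3) = 118389713/9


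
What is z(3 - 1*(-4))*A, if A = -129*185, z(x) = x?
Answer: -167055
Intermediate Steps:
A = -23865
z(3 - 1*(-4))*A = (3 - 1*(-4))*(-23865) = (3 + 4)*(-23865) = 7*(-23865) = -167055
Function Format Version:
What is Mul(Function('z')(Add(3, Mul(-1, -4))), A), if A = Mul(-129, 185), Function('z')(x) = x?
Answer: -167055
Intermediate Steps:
A = -23865
Mul(Function('z')(Add(3, Mul(-1, -4))), A) = Mul(Add(3, Mul(-1, -4)), -23865) = Mul(Add(3, 4), -23865) = Mul(7, -23865) = -167055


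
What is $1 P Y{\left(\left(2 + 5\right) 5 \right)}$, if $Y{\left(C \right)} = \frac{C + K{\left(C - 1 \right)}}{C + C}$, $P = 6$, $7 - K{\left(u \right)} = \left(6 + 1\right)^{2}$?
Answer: $- \frac{3}{5} \approx -0.6$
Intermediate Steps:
$K{\left(u \right)} = -42$ ($K{\left(u \right)} = 7 - \left(6 + 1\right)^{2} = 7 - 7^{2} = 7 - 49 = -42$)
$Y{\left(C \right)} = \frac{-42 + C}{2 C}$ ($Y{\left(C \right)} = \frac{C - 42}{C + C} = \frac{-42 + C}{2 C}$)
$1 P Y{\left(\left(2 + 5\right) 5 \right)} = 1 \cdot 6 \frac{-42 + \left(2 + 5\right) 5}{2 \left(2 + 5\right) 5} = 6 \frac{-42 + 7 \cdot 5}{2 \cdot 7 \cdot 5} = 6 \frac{-42 + 35}{2 \cdot 35} = 6 \cdot \frac{1}{2} \cdot \frac{1}{35} \left(-7\right) = 6 \left(- \frac{1}{10}\right) = - \frac{3}{5}$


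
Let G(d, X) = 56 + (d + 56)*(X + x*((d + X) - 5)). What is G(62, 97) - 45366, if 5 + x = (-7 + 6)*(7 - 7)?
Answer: -124724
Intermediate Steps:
x = -5 (x = -5 + (-7 + 6)*(7 - 7) = -5 - 1*0 = -5 + 0 = -5)
G(d, X) = 56 + (56 + d)*(25 - 5*d - 4*X) (G(d, X) = 56 + (d + 56)*(X - 5*((d + X) - 5)) = 56 + (56 + d)*(X - 5*((X + d) - 5)) = 56 + (56 + d)*(X - 5*(-5 + X + d)) = 56 + (56 + d)*(X + (25 - 5*X - 5*d)) = 56 + (56 + d)*(25 - 5*d - 4*X))
G(62, 97) - 45366 = (1456 - 255*62 - 224*97 - 5*62**2 - 4*97*62) - 45366 = (1456 - 15810 - 21728 - 5*3844 - 24056) - 45366 = (1456 - 15810 - 21728 - 19220 - 24056) - 45366 = -79358 - 45366 = -124724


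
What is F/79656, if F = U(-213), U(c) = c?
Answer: -71/26552 ≈ -0.0026740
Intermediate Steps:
F = -213
F/79656 = -213/79656 = -213*1/79656 = -71/26552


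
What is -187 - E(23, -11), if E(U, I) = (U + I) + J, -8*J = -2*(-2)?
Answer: -397/2 ≈ -198.50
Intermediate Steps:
J = -½ (J = -(-1)*(-2)/4 = -⅛*4 = -½ ≈ -0.50000)
E(U, I) = -½ + I + U (E(U, I) = (U + I) - ½ = (I + U) - ½ = -½ + I + U)
-187 - E(23, -11) = -187 - (-½ - 11 + 23) = -187 - 1*23/2 = -187 - 23/2 = -397/2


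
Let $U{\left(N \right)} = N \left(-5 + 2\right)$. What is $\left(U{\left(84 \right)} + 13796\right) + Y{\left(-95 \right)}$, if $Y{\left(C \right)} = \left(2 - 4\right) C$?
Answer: $13734$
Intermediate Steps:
$Y{\left(C \right)} = - 2 C$
$U{\left(N \right)} = - 3 N$ ($U{\left(N \right)} = N \left(-3\right) = - 3 N$)
$\left(U{\left(84 \right)} + 13796\right) + Y{\left(-95 \right)} = \left(\left(-3\right) 84 + 13796\right) - -190 = \left(-252 + 13796\right) + 190 = 13544 + 190 = 13734$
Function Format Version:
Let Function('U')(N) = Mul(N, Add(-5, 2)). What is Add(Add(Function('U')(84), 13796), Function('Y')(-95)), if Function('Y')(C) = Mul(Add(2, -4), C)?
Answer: 13734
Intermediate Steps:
Function('Y')(C) = Mul(-2, C)
Function('U')(N) = Mul(-3, N) (Function('U')(N) = Mul(N, -3) = Mul(-3, N))
Add(Add(Function('U')(84), 13796), Function('Y')(-95)) = Add(Add(Mul(-3, 84), 13796), Mul(-2, -95)) = Add(Add(-252, 13796), 190) = Add(13544, 190) = 13734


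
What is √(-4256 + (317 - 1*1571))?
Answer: I*√5510 ≈ 74.229*I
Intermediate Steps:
√(-4256 + (317 - 1*1571)) = √(-4256 + (317 - 1571)) = √(-4256 - 1254) = √(-5510) = I*√5510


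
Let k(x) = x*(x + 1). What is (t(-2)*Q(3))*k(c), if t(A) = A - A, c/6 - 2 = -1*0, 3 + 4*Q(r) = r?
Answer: 0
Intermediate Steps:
Q(r) = -3/4 + r/4
c = 12 (c = 12 + 6*(-1*0) = 12 + 6*0 = 12 + 0 = 12)
k(x) = x*(1 + x)
t(A) = 0
(t(-2)*Q(3))*k(c) = (0*(-3/4 + (1/4)*3))*(12*(1 + 12)) = (0*(-3/4 + 3/4))*(12*13) = (0*0)*156 = 0*156 = 0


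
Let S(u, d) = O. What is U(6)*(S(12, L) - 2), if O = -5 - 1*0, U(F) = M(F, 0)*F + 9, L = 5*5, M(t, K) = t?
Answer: -315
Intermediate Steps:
L = 25
U(F) = 9 + F² (U(F) = F*F + 9 = F² + 9 = 9 + F²)
O = -5 (O = -5 + 0 = -5)
S(u, d) = -5
U(6)*(S(12, L) - 2) = (9 + 6²)*(-5 - 2) = (9 + 36)*(-7) = 45*(-7) = -315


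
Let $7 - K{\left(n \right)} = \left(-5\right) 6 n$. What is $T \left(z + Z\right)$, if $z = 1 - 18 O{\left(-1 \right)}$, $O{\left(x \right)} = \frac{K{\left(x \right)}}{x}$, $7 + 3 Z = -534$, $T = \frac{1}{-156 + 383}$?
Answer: $- \frac{1780}{681} \approx -2.6138$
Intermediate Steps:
$K{\left(n \right)} = 7 + 30 n$ ($K{\left(n \right)} = 7 - \left(-5\right) 6 n = 7 - - 30 n = 7 + 30 n$)
$T = \frac{1}{227} \approx 0.0044053$
$Z = - \frac{541}{3}$ ($Z = - \frac{7}{3} + \frac{1}{3} \left(-534\right) = - \frac{7}{3} - 178 = - \frac{541}{3} \approx -180.33$)
$O{\left(x \right)} = \frac{7 + 30 x}{x}$
$z = -413$ ($z = 1 - 18 \left(30 + \frac{7}{-1}\right) = 1 - 18 \left(30 + 7 \left(-1\right)\right) = 1 - 18 \left(30 - 7\right) = 1 - 414 = -413$)
$T \left(z + Z\right) = \frac{-413 - \frac{541}{3}}{227} = \frac{1}{227} \left(- \frac{1780}{3}\right) = - \frac{1780}{681}$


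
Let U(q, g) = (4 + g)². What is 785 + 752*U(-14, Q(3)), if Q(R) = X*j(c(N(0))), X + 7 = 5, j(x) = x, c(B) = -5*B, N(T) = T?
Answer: 12817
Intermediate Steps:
X = -2 (X = -7 + 5 = -2)
Q(R) = 0 (Q(R) = -(-10)*0 = -2*0 = 0)
785 + 752*U(-14, Q(3)) = 785 + 752*(4 + 0)² = 785 + 752*4² = 785 + 752*16 = 785 + 12032 = 12817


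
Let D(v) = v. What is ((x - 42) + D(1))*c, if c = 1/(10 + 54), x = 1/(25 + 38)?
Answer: -1291/2016 ≈ -0.64038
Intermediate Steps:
x = 1/63 ≈ 0.015873
c = 1/64 ≈ 0.015625
((x - 42) + D(1))*c = ((1/63 - 42) + 1)*(1/64) = (-2645/63 + 1)*(1/64) = -2582/63*1/64 = -1291/2016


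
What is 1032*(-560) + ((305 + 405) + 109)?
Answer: -577101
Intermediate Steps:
1032*(-560) + ((305 + 405) + 109) = -577920 + (710 + 109) = -577920 + 819 = -577101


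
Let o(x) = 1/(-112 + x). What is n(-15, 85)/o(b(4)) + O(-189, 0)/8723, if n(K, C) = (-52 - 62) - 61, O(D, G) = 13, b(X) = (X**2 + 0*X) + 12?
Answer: 9863701/671 ≈ 14700.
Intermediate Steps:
b(X) = 12 + X**2 (b(X) = (X**2 + 0) + 12 = X**2 + 12 = 12 + X**2)
n(K, C) = -175 (n(K, C) = -114 - 61 = -175)
n(-15, 85)/o(b(4)) + O(-189, 0)/8723 = -(-17500 + 2800) + 13/8723 = -175/(1/(-112 + (12 + 16))) + 13*(1/8723) = -175/(1/(-112 + 28)) + 1/671 = -175/(1/(-84)) + 1/671 = -175/(-1/84) + 1/671 = -175*(-84) + 1/671 = 14700 + 1/671 = 9863701/671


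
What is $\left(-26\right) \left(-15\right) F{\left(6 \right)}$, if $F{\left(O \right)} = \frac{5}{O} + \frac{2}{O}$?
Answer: $455$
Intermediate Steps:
$F{\left(O \right)} = \frac{7}{O}$
$\left(-26\right) \left(-15\right) F{\left(6 \right)} = \left(-26\right) \left(-15\right) \frac{7}{6} = 390 \cdot 7 \cdot \frac{1}{6} = 390 \cdot \frac{7}{6} = 455$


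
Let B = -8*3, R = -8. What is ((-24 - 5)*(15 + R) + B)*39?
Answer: -8853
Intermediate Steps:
B = -24
((-24 - 5)*(15 + R) + B)*39 = ((-24 - 5)*(15 - 8) - 24)*39 = (-29*7 - 24)*39 = (-203 - 24)*39 = -227*39 = -8853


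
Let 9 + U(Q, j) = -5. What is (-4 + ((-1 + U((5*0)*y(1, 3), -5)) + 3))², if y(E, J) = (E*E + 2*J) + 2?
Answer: 256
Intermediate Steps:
y(E, J) = 2 + E² + 2*J (y(E, J) = (E² + 2*J) + 2 = 2 + E² + 2*J)
U(Q, j) = -14 (U(Q, j) = -9 - 5 = -14)
(-4 + ((-1 + U((5*0)*y(1, 3), -5)) + 3))² = (-4 + ((-1 - 14) + 3))² = (-4 + (-15 + 3))² = (-4 - 12)² = (-16)² = 256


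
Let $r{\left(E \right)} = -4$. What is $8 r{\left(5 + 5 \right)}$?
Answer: $-32$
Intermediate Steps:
$8 r{\left(5 + 5 \right)} = 8 \left(-4\right) = -32$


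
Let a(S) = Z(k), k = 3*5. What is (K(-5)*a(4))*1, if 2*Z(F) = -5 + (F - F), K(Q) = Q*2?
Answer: 25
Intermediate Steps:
K(Q) = 2*Q
k = 15
Z(F) = -5/2 (Z(F) = (-5 + (F - F))/2 = (-5 + 0)/2 = (½)*(-5) = -5/2)
a(S) = -5/2
(K(-5)*a(4))*1 = ((2*(-5))*(-5/2))*1 = -10*(-5/2)*1 = 25*1 = 25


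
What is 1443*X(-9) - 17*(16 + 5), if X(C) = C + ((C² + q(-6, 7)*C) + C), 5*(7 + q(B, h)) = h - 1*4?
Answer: 868344/5 ≈ 1.7367e+5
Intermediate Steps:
q(B, h) = -39/5 + h/5 (q(B, h) = -7 + (h - 1*4)/5 = -7 + (h - 4)/5 = -7 + (-4 + h)/5 = -7 + (-⅘ + h/5) = -39/5 + h/5)
X(C) = C² - 22*C/5 (X(C) = C + ((C² + (-39/5 + (⅕)*7)*C) + C) = C + ((C² + (-39/5 + 7/5)*C) + C) = C + ((C² - 32*C/5) + C) = C + (C² - 27*C/5) = C² - 22*C/5)
1443*X(-9) - 17*(16 + 5) = 1443*((⅕)*(-9)*(-22 + 5*(-9))) - 17*(16 + 5) = 1443*((⅕)*(-9)*(-22 - 45)) - 17*21 = 1443*((⅕)*(-9)*(-67)) - 357 = 1443*(603/5) - 357 = 870129/5 - 357 = 868344/5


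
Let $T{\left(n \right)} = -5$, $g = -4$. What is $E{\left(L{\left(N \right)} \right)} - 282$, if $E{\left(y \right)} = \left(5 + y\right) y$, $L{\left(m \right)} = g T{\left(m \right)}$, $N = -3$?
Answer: $218$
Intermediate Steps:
$L{\left(m \right)} = 20$ ($L{\left(m \right)} = \left(-4\right) \left(-5\right) = 20$)
$E{\left(y \right)} = y \left(5 + y\right)$
$E{\left(L{\left(N \right)} \right)} - 282 = 20 \left(5 + 20\right) - 282 = 20 \cdot 25 - 282 = 500 - 282 = 218$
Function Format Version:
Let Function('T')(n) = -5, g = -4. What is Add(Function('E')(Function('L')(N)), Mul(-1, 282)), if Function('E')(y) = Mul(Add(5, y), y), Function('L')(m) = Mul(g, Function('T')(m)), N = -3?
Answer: 218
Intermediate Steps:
Function('L')(m) = 20 (Function('L')(m) = Mul(-4, -5) = 20)
Function('E')(y) = Mul(y, Add(5, y))
Add(Function('E')(Function('L')(N)), Mul(-1, 282)) = Add(Mul(20, Add(5, 20)), Mul(-1, 282)) = Add(Mul(20, 25), -282) = Add(500, -282) = 218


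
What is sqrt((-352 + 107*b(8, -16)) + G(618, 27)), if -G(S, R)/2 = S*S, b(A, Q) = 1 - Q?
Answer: 3*I*sqrt(84709) ≈ 873.14*I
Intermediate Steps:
G(S, R) = -2*S**2 (G(S, R) = -2*S*S = -2*S**2)
sqrt((-352 + 107*b(8, -16)) + G(618, 27)) = sqrt((-352 + 107*(1 - 1*(-16))) - 2*618**2) = sqrt((-352 + 107*(1 + 16)) - 2*381924) = sqrt((-352 + 107*17) - 763848) = sqrt((-352 + 1819) - 763848) = sqrt(1467 - 763848) = sqrt(-762381) = 3*I*sqrt(84709)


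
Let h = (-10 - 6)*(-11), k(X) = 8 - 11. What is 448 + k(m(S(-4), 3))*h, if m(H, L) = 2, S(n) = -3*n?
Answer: -80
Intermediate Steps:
k(X) = -3
h = 176 (h = -16*(-11) = 176)
448 + k(m(S(-4), 3))*h = 448 - 3*176 = 448 - 528 = -80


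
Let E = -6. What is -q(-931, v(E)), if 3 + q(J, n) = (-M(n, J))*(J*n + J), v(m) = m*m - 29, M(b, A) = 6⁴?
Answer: -9652605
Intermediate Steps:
M(b, A) = 1296
v(m) = -29 + m² (v(m) = m² - 29 = -29 + m²)
q(J, n) = -3 - 1296*J - 1296*J*n (q(J, n) = -3 + (-1*1296)*(J*n + J) = -3 - 1296*(J + J*n) = -3 + (-1296*J - 1296*J*n) = -3 - 1296*J - 1296*J*n)
-q(-931, v(E)) = -(-3 - 1296*(-931) - 1296*(-931)*(-29 + (-6)²)) = -(-3 + 1206576 - 1296*(-931)*(-29 + 36)) = -(-3 + 1206576 - 1296*(-931)*7) = -(-3 + 1206576 + 8446032) = -1*9652605 = -9652605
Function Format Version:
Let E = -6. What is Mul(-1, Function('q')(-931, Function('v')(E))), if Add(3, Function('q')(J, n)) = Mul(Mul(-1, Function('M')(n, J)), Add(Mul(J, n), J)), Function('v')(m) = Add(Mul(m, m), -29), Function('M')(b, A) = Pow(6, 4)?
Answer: -9652605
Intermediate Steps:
Function('M')(b, A) = 1296
Function('v')(m) = Add(-29, Pow(m, 2)) (Function('v')(m) = Add(Pow(m, 2), -29) = Add(-29, Pow(m, 2)))
Function('q')(J, n) = Add(-3, Mul(-1296, J), Mul(-1296, J, n)) (Function('q')(J, n) = Add(-3, Mul(Mul(-1, 1296), Add(Mul(J, n), J))) = Add(-3, Mul(-1296, Add(J, Mul(J, n)))) = Add(-3, Add(Mul(-1296, J), Mul(-1296, J, n))) = Add(-3, Mul(-1296, J), Mul(-1296, J, n)))
Mul(-1, Function('q')(-931, Function('v')(E))) = Mul(-1, Add(-3, Mul(-1296, -931), Mul(-1296, -931, Add(-29, Pow(-6, 2))))) = Mul(-1, Add(-3, 1206576, Mul(-1296, -931, Add(-29, 36)))) = Mul(-1, Add(-3, 1206576, Mul(-1296, -931, 7))) = Mul(-1, Add(-3, 1206576, 8446032)) = Mul(-1, 9652605) = -9652605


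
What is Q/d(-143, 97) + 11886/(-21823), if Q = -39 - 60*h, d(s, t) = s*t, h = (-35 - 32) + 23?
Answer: -221632329/302706833 ≈ -0.73217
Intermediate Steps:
h = -44 (h = -67 + 23 = -44)
Q = 2601 (Q = -39 - 60*(-44) = -39 + 2640 = 2601)
Q/d(-143, 97) + 11886/(-21823) = 2601/((-143*97)) + 11886/(-21823) = 2601/(-13871) + 11886*(-1/21823) = 2601*(-1/13871) - 11886/21823 = -2601/13871 - 11886/21823 = -221632329/302706833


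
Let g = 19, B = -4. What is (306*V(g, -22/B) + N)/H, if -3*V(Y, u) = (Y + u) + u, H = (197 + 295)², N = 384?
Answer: -223/20172 ≈ -0.011055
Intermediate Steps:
H = 242064 (H = 492² = 242064)
V(Y, u) = -2*u/3 - Y/3 (V(Y, u) = -((Y + u) + u)/3 = -(Y + 2*u)/3 = -2*u/3 - Y/3)
(306*V(g, -22/B) + N)/H = (306*(-(-44)/(3*(-4)) - ⅓*19) + 384)/242064 = (306*(-(-44)*(-1)/(3*4) - 19/3) + 384)*(1/242064) = (306*(-⅔*11/2 - 19/3) + 384)*(1/242064) = (306*(-11/3 - 19/3) + 384)*(1/242064) = (306*(-10) + 384)*(1/242064) = (-3060 + 384)*(1/242064) = -2676*1/242064 = -223/20172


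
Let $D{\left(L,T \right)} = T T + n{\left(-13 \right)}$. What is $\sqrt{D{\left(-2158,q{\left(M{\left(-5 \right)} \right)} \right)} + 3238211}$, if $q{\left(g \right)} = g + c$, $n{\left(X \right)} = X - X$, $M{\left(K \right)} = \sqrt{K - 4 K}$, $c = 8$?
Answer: $\sqrt{3238290 + 16 \sqrt{15}} \approx 1799.5$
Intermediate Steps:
$M{\left(K \right)} = \sqrt{3} \sqrt{- K}$ ($M{\left(K \right)} = \sqrt{- 3 K} = \sqrt{3} \sqrt{- K}$)
$n{\left(X \right)} = 0$
$q{\left(g \right)} = 8 + g$ ($q{\left(g \right)} = g + 8 = 8 + g$)
$D{\left(L,T \right)} = T^{2}$ ($D{\left(L,T \right)} = T T + 0 = T^{2} + 0 = T^{2}$)
$\sqrt{D{\left(-2158,q{\left(M{\left(-5 \right)} \right)} \right)} + 3238211} = \sqrt{\left(8 + \sqrt{3} \sqrt{\left(-1\right) \left(-5\right)}\right)^{2} + 3238211} = \sqrt{\left(8 + \sqrt{3} \sqrt{5}\right)^{2} + 3238211} = \sqrt{\left(8 + \sqrt{15}\right)^{2} + 3238211} = \sqrt{3238211 + \left(8 + \sqrt{15}\right)^{2}}$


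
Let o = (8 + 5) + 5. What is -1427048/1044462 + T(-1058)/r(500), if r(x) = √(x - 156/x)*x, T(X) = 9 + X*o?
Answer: -713524/522231 - 3807*√312305/1249220 ≈ -3.0694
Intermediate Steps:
o = 18 (o = 13 + 5 = 18)
T(X) = 9 + 18*X (T(X) = 9 + X*18 = 9 + 18*X)
r(x) = x*√(x - 156/x)
-1427048/1044462 + T(-1058)/r(500) = -1427048/1044462 + (9 + 18*(-1058))/((500*√(500 - 156/500))) = -1427048*1/1044462 + (9 - 19044)/((500*√(500 - 156*1/500))) = -713524/522231 - 19035*1/(500*√(500 - 39/125)) = -713524/522231 - 19035*√312305/6246100 = -713524/522231 - 3807*√312305/1249220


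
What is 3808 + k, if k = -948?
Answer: 2860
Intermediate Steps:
3808 + k = 3808 - 948 = 2860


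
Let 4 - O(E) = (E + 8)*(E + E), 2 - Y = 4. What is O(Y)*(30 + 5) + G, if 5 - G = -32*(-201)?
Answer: -5447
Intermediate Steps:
Y = -2 (Y = 2 - 1*4 = 2 - 4 = -2)
G = -6427 (G = 5 - (-32)*(-201) = 5 - 1*6432 = 5 - 6432 = -6427)
O(E) = 4 - 2*E*(8 + E) (O(E) = 4 - (E + 8)*(E + E) = 4 - (8 + E)*2*E = 4 - 2*E*(8 + E))
O(Y)*(30 + 5) + G = (4 - 16*(-2) - 2*(-2)²)*(30 + 5) - 6427 = (4 + 32 - 2*4)*35 - 6427 = (4 + 32 - 8)*35 - 6427 = 28*35 - 6427 = 980 - 6427 = -5447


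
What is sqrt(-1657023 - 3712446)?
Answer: 7*I*sqrt(109581) ≈ 2317.2*I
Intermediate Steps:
sqrt(-1657023 - 3712446) = sqrt(-5369469) = 7*I*sqrt(109581)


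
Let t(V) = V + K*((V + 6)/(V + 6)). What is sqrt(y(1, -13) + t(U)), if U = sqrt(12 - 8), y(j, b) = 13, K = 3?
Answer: 3*sqrt(2) ≈ 4.2426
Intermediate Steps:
U = 2 (U = sqrt(4) = 2)
t(V) = 3 + V (t(V) = V + 3*((V + 6)/(V + 6)) = V + 3*((6 + V)/(6 + V)) = V + 3*1 = V + 3 = 3 + V)
sqrt(y(1, -13) + t(U)) = sqrt(13 + (3 + 2)) = sqrt(13 + 5) = sqrt(18) = 3*sqrt(2)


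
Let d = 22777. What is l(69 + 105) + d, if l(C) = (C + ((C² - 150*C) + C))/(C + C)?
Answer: 22790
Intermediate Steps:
l(C) = (C² - 148*C)/(2*C) (l(C) = (C + (C² - 149*C))/((2*C)) = (C² - 148*C)*(1/(2*C)) = (C² - 148*C)/(2*C))
l(69 + 105) + d = (-74 + (69 + 105)/2) + 22777 = (-74 + (½)*174) + 22777 = (-74 + 87) + 22777 = 13 + 22777 = 22790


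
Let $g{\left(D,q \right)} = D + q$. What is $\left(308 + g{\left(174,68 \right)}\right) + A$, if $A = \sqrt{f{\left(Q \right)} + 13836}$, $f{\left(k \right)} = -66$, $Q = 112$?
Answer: $550 + 9 \sqrt{170} \approx 667.35$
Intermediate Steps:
$A = 9 \sqrt{170}$ ($A = \sqrt{-66 + 13836} = \sqrt{13770} = 9 \sqrt{170} \approx 117.35$)
$\left(308 + g{\left(174,68 \right)}\right) + A = \left(308 + \left(174 + 68\right)\right) + 9 \sqrt{170} = \left(308 + 242\right) + 9 \sqrt{170} = 550 + 9 \sqrt{170}$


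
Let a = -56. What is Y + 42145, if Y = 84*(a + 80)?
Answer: 44161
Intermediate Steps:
Y = 2016 (Y = 84*(-56 + 80) = 84*24 = 2016)
Y + 42145 = 2016 + 42145 = 44161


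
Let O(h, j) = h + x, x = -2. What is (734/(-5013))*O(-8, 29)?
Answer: 7340/5013 ≈ 1.4642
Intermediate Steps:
O(h, j) = -2 + h (O(h, j) = h - 2 = -2 + h)
(734/(-5013))*O(-8, 29) = (734/(-5013))*(-2 - 8) = (734*(-1/5013))*(-10) = -734/5013*(-10) = 7340/5013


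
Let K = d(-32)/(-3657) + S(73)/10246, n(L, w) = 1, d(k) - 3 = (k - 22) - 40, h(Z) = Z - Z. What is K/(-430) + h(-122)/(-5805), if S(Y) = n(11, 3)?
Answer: -936043/16111937460 ≈ -5.8096e-5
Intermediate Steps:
h(Z) = 0
d(k) = -59 + k (d(k) = 3 + ((k - 22) - 40) = 3 + ((-22 + k) - 40) = 3 + (-62 + k) = -59 + k)
S(Y) = 1
K = 936043/37469622 (K = (-59 - 32)/(-3657) + 1/10246 = -91*(-1/3657) + 1*(1/10246) = 91/3657 + 1/10246 = 936043/37469622 ≈ 0.024981)
K/(-430) + h(-122)/(-5805) = (936043/37469622)/(-430) + 0/(-5805) = (936043/37469622)*(-1/430) + 0*(-1/5805) = -936043/16111937460 + 0 = -936043/16111937460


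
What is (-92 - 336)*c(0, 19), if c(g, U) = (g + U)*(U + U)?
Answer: -309016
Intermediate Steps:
c(g, U) = 2*U*(U + g) (c(g, U) = (U + g)*(2*U) = 2*U*(U + g))
(-92 - 336)*c(0, 19) = (-92 - 336)*(2*19*(19 + 0)) = -856*19*19 = -428*722 = -309016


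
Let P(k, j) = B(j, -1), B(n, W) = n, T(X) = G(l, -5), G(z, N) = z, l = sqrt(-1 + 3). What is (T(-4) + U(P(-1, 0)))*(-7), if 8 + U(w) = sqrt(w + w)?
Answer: 56 - 7*sqrt(2) ≈ 46.101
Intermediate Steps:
l = sqrt(2) ≈ 1.4142
T(X) = sqrt(2)
P(k, j) = j
U(w) = -8 + sqrt(2)*sqrt(w) (U(w) = -8 + sqrt(w + w) = -8 + sqrt(2*w) = -8 + sqrt(2)*sqrt(w))
(T(-4) + U(P(-1, 0)))*(-7) = (sqrt(2) + (-8 + sqrt(2)*sqrt(0)))*(-7) = (sqrt(2) + (-8 + sqrt(2)*0))*(-7) = (sqrt(2) + (-8 + 0))*(-7) = (sqrt(2) - 8)*(-7) = (-8 + sqrt(2))*(-7) = 56 - 7*sqrt(2)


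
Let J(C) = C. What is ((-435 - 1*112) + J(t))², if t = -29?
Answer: 331776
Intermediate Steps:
((-435 - 1*112) + J(t))² = ((-435 - 1*112) - 29)² = ((-435 - 112) - 29)² = (-547 - 29)² = (-576)² = 331776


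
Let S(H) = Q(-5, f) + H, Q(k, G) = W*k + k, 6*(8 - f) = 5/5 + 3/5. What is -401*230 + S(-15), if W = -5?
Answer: -92225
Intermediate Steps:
f = 116/15 (f = 8 - (5/5 + 3/5)/6 = 8 - (5*(⅕) + 3*(⅕))/6 = 8 - (1 + ⅗)/6 = 8 - ⅙*8/5 = 8 - 4/15 = 116/15 ≈ 7.7333)
Q(k, G) = -4*k (Q(k, G) = -5*k + k = -4*k)
S(H) = 20 + H (S(H) = -4*(-5) + H = 20 + H)
-401*230 + S(-15) = -401*230 + (20 - 15) = -92230 + 5 = -92225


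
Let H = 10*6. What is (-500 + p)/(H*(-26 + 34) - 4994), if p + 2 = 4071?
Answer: -3569/4514 ≈ -0.79065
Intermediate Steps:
p = 4069 (p = -2 + 4071 = 4069)
H = 60
(-500 + p)/(H*(-26 + 34) - 4994) = (-500 + 4069)/(60*(-26 + 34) - 4994) = 3569/(60*8 - 4994) = 3569/(480 - 4994) = 3569/(-4514) = 3569*(-1/4514) = -3569/4514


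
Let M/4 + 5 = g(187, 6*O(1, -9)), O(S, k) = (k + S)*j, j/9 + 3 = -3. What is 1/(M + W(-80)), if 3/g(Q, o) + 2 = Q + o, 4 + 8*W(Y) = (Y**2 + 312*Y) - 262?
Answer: -11108/26362013 ≈ -0.00042136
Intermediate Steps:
j = -54 (j = -27 + 9*(-3) = -27 - 27 = -54)
W(Y) = -133/4 + 39*Y + Y**2/8 (W(Y) = -1/2 + ((Y**2 + 312*Y) - 262)/8 = -1/2 + (-262 + Y**2 + 312*Y)/8 = -1/2 + (-131/4 + 39*Y + Y**2/8) = -133/4 + 39*Y + Y**2/8)
O(S, k) = -54*S - 54*k (O(S, k) = (k + S)*(-54) = (S + k)*(-54) = -54*S - 54*k)
g(Q, o) = 3/(-2 + Q + o) (g(Q, o) = 3/(-2 + (Q + o)) = 3/(-2 + Q + o))
M = -55528/2777 (M = -20 + 4*(3/(-2 + 187 + 6*(-54*1 - 54*(-9)))) = -20 + 4*(3/(-2 + 187 + 6*(-54 + 486))) = -20 + 4*(3/(-2 + 187 + 6*432)) = -20 + 4*(3/(-2 + 187 + 2592)) = -20 + 4*(3/2777) = -20 + 12/2777 = -55528/2777 ≈ -19.996)
1/(M + W(-80)) = 1/(-55528/2777 + (-133/4 + 39*(-80) + (1/8)*(-80)**2)) = 1/(-55528/2777 + (-133/4 - 3120 + (1/8)*6400)) = 1/(-55528/2777 + (-133/4 - 3120 + 800)) = 1/(-55528/2777 - 9413/4) = 1/(-26362013/11108) = -11108/26362013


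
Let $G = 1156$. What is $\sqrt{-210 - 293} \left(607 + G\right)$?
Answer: $1763 i \sqrt{503} \approx 39540.0 i$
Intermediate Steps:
$\sqrt{-210 - 293} \left(607 + G\right) = \sqrt{-210 - 293} \left(607 + 1156\right) = \sqrt{-503} \cdot 1763 = i \sqrt{503} \cdot 1763 = 1763 i \sqrt{503}$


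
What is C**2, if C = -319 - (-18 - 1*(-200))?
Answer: 251001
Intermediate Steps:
C = -501 (C = -319 - (-18 + 200) = -319 - 1*182 = -319 - 182 = -501)
C**2 = (-501)**2 = 251001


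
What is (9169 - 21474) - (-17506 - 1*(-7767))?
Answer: -2566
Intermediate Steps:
(9169 - 21474) - (-17506 - 1*(-7767)) = -12305 - (-17506 + 7767) = -12305 - 1*(-9739) = -12305 + 9739 = -2566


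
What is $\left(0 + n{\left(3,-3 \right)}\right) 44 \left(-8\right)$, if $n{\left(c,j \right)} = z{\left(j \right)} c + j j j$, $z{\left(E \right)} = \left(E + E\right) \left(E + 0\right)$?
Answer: $-9504$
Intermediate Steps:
$z{\left(E \right)} = 2 E^{2}$ ($z{\left(E \right)} = 2 E E = 2 E^{2}$)
$n{\left(c,j \right)} = j^{3} + 2 c j^{2}$ ($n{\left(c,j \right)} = 2 j^{2} c + j j j = 2 c j^{2} + j^{2} j = 2 c j^{2} + j^{3} = j^{3} + 2 c j^{2}$)
$\left(0 + n{\left(3,-3 \right)}\right) 44 \left(-8\right) = \left(0 + \left(-3\right)^{2} \left(-3 + 2 \cdot 3\right)\right) 44 \left(-8\right) = \left(0 + 9 \left(-3 + 6\right)\right) 44 \left(-8\right) = \left(0 + 9 \cdot 3\right) 44 \left(-8\right) = \left(0 + 27\right) 44 \left(-8\right) = 27 \cdot 44 \left(-8\right) = 1188 \left(-8\right) = -9504$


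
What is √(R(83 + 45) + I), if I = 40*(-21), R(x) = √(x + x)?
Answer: 2*I*√206 ≈ 28.705*I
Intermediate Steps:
R(x) = √2*√x (R(x) = √(2*x) = √2*√x)
I = -840
√(R(83 + 45) + I) = √(√2*√(83 + 45) - 840) = √(√2*√128 - 840) = √(√2*(8*√2) - 840) = √(16 - 840) = √(-824) = 2*I*√206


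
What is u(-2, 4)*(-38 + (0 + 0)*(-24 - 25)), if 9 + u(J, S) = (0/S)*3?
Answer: 342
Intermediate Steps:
u(J, S) = -9 (u(J, S) = -9 + (0/S)*3 = -9 + 0*3 = -9 + 0 = -9)
u(-2, 4)*(-38 + (0 + 0)*(-24 - 25)) = -9*(-38 + (0 + 0)*(-24 - 25)) = -9*(-38 + 0*(-49)) = -9*(-38 + 0) = -9*(-38) = 342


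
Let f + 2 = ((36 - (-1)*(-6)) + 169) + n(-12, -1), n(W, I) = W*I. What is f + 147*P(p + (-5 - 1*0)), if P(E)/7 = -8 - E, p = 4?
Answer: -6994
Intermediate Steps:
n(W, I) = I*W
P(E) = -56 - 7*E (P(E) = 7*(-8 - E) = -56 - 7*E)
f = 209 (f = -2 + (((36 - (-1)*(-6)) + 169) - 1*(-12)) = -2 + (((36 - 1*6) + 169) + 12) = -2 + (((36 - 6) + 169) + 12) = -2 + ((30 + 169) + 12) = -2 + (199 + 12) = -2 + 211 = 209)
f + 147*P(p + (-5 - 1*0)) = 209 + 147*(-56 - 7*(4 + (-5 - 1*0))) = 209 + 147*(-56 - 7*(4 + (-5 + 0))) = 209 + 147*(-56 - 7*(4 - 5)) = 209 + 147*(-56 - 7*(-1)) = 209 + 147*(-56 + 7) = 209 + 147*(-49) = 209 - 7203 = -6994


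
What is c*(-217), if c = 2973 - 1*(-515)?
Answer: -756896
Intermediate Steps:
c = 3488 (c = 2973 + 515 = 3488)
c*(-217) = 3488*(-217) = -756896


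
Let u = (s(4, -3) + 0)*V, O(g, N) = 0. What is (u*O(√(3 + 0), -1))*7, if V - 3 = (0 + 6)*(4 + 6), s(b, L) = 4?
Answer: 0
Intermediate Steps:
V = 63 (V = 3 + (0 + 6)*(4 + 6) = 3 + 6*10 = 3 + 60 = 63)
u = 252 (u = (4 + 0)*63 = 4*63 = 252)
(u*O(√(3 + 0), -1))*7 = (252*0)*7 = 0*7 = 0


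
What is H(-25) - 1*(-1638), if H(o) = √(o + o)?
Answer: 1638 + 5*I*√2 ≈ 1638.0 + 7.0711*I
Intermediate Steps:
H(o) = √2*√o (H(o) = √(2*o) = √2*√o)
H(-25) - 1*(-1638) = √2*√(-25) - 1*(-1638) = √2*(5*I) + 1638 = 5*I*√2 + 1638 = 1638 + 5*I*√2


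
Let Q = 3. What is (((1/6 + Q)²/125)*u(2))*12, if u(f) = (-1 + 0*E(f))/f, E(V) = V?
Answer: -361/750 ≈ -0.48133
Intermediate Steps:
u(f) = -1/f (u(f) = (-1 + 0*f)/f = (-1 + 0)/f = -1/f)
(((1/6 + Q)²/125)*u(2))*12 = (((1/6 + 3)²/125)*(-1/2))*12 = (((⅙ + 3)²*(1/125))*(-1*½))*12 = (((19/6)²*(1/125))*(-½))*12 = (((361/36)*(1/125))*(-½))*12 = ((361/4500)*(-½))*12 = -361/9000*12 = -361/750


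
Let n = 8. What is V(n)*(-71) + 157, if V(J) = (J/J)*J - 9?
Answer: 228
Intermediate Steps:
V(J) = -9 + J (V(J) = 1*J - 9 = J - 9 = -9 + J)
V(n)*(-71) + 157 = (-9 + 8)*(-71) + 157 = -1*(-71) + 157 = 71 + 157 = 228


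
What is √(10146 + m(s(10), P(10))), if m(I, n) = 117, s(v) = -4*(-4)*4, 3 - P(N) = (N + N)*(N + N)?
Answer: √10263 ≈ 101.31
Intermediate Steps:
P(N) = 3 - 4*N² (P(N) = 3 - (N + N)*(N + N) = 3 - 2*N*2*N = 3 - 4*N²)
s(v) = 64 (s(v) = 16*4 = 64)
√(10146 + m(s(10), P(10))) = √(10146 + 117) = √10263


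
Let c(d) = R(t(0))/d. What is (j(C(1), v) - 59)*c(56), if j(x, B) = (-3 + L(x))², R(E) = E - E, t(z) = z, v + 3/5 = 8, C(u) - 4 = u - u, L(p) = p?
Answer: 0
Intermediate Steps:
C(u) = 4 (C(u) = 4 + (u - u) = 4 + 0 = 4)
v = 37/5 (v = -⅗ + 8 = 37/5 ≈ 7.4000)
R(E) = 0
c(d) = 0 (c(d) = 0/d = 0)
j(x, B) = (-3 + x)²
(j(C(1), v) - 59)*c(56) = ((-3 + 4)² - 59)*0 = (1² - 59)*0 = (1 - 59)*0 = -58*0 = 0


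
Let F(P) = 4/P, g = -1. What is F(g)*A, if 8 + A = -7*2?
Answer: 88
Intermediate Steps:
A = -22 (A = -8 - 7*2 = -8 - 14 = -22)
F(g)*A = (4/(-1))*(-22) = (4*(-1))*(-22) = -4*(-22) = 88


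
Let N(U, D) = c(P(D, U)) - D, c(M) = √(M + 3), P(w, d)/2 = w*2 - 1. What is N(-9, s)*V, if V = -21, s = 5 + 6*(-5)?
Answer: -525 - 63*I*√11 ≈ -525.0 - 208.95*I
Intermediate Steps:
P(w, d) = -2 + 4*w (P(w, d) = 2*(w*2 - 1) = 2*(2*w - 1) = 2*(-1 + 2*w) = -2 + 4*w)
c(M) = √(3 + M)
s = -25 (s = 5 - 30 = -25)
N(U, D) = √(1 + 4*D) - D (N(U, D) = √(3 + (-2 + 4*D)) - D = √(1 + 4*D) - D)
N(-9, s)*V = (√(1 + 4*(-25)) - 1*(-25))*(-21) = (√(1 - 100) + 25)*(-21) = (√(-99) + 25)*(-21) = (3*I*√11 + 25)*(-21) = (25 + 3*I*√11)*(-21) = -525 - 63*I*√11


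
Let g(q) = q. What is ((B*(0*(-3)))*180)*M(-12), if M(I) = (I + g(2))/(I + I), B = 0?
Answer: 0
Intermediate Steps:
M(I) = (2 + I)/(2*I) (M(I) = (I + 2)/(I + I) = (2 + I)/((2*I)) = (2 + I)*(1/(2*I)) = (2 + I)/(2*I))
((B*(0*(-3)))*180)*M(-12) = ((0*(0*(-3)))*180)*((½)*(2 - 12)/(-12)) = ((0*0)*180)*((½)*(-1/12)*(-10)) = (0*180)*(5/12) = 0*(5/12) = 0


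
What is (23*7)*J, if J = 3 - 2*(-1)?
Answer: 805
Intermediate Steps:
J = 5 (J = 3 + 2 = 5)
(23*7)*J = (23*7)*5 = 161*5 = 805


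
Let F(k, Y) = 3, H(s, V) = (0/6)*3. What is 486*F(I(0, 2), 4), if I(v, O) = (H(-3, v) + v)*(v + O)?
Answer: 1458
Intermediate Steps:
H(s, V) = 0 (H(s, V) = ((⅙)*0)*3 = 0*3 = 0)
I(v, O) = v*(O + v) (I(v, O) = (0 + v)*(v + O) = v*(O + v))
486*F(I(0, 2), 4) = 486*3 = 1458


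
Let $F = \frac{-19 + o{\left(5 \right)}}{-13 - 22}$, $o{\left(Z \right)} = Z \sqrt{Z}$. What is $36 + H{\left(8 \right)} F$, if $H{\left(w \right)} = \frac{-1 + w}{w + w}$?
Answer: $\frac{2899}{80} - \frac{\sqrt{5}}{16} \approx 36.098$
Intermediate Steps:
$o{\left(Z \right)} = Z^{\frac{3}{2}}$
$H{\left(w \right)} = \frac{-1 + w}{2 w}$
$F = \frac{19}{35} - \frac{\sqrt{5}}{7}$ ($F = \frac{-19 + 5^{\frac{3}{2}}}{-13 - 22} = \frac{-19 + 5 \sqrt{5}}{-35} = \left(-19 + 5 \sqrt{5}\right) \left(- \frac{1}{35}\right) = \frac{19}{35} - \frac{\sqrt{5}}{7} \approx 0.22342$)
$36 + H{\left(8 \right)} F = 36 + \frac{-1 + 8}{2 \cdot 8} \left(\frac{19}{35} - \frac{\sqrt{5}}{7}\right) = 36 + \frac{1}{2} \cdot \frac{1}{8} \cdot 7 \left(\frac{19}{35} - \frac{\sqrt{5}}{7}\right) = 36 + \frac{7 \left(\frac{19}{35} - \frac{\sqrt{5}}{7}\right)}{16} = 36 + \left(\frac{19}{80} - \frac{\sqrt{5}}{16}\right) = \frac{2899}{80} - \frac{\sqrt{5}}{16}$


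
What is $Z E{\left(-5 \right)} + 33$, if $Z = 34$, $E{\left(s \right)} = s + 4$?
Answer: $-1$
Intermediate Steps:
$E{\left(s \right)} = 4 + s$
$Z E{\left(-5 \right)} + 33 = 34 \left(4 - 5\right) + 33 = 34 \left(-1\right) + 33 = -34 + 33 = -1$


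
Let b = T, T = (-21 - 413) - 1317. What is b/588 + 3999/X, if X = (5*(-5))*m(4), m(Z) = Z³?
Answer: -1288253/235200 ≈ -5.4773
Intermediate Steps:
T = -1751 (T = -434 - 1317 = -1751)
b = -1751
X = -1600 (X = (5*(-5))*4³ = -25*64 = -1600)
b/588 + 3999/X = -1751/588 + 3999/(-1600) = -1751*1/588 + 3999*(-1/1600) = -1751/588 - 3999/1600 = -1288253/235200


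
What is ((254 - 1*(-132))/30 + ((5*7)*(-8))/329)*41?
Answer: 347311/705 ≈ 492.64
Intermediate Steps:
((254 - 1*(-132))/30 + ((5*7)*(-8))/329)*41 = ((254 + 132)*(1/30) + (35*(-8))*(1/329))*41 = (386*(1/30) - 280*1/329)*41 = (193/15 - 40/47)*41 = (8471/705)*41 = 347311/705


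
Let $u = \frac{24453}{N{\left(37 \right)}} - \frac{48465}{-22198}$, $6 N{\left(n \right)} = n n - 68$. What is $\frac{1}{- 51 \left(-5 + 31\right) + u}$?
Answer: $- \frac{28879598}{34974447819} \approx -0.00082573$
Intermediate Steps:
$N{\left(n \right)} = - \frac{34}{3} + \frac{n^{2}}{6}$ ($N{\left(n \right)} = \frac{n n - 68}{6} = \frac{n^{2} - 68}{6} = \frac{-68 + n^{2}}{6} = - \frac{34}{3} + \frac{n^{2}}{6}$)
$u = \frac{3319899129}{28879598}$ ($u = \frac{24453}{- \frac{34}{3} + \frac{37^{2}}{6}} - \frac{48465}{-22198} = \frac{24453}{- \frac{34}{3} + \frac{1}{6} \cdot 1369} - - \frac{48465}{22198} = \frac{24453}{- \frac{34}{3} + \frac{1369}{6}} + \frac{48465}{22198} = \frac{24453}{\frac{1301}{6}} + \frac{48465}{22198} = 24453 \cdot \frac{6}{1301} + \frac{48465}{22198} = \frac{146718}{1301} + \frac{48465}{22198} = \frac{3319899129}{28879598} \approx 114.96$)
$\frac{1}{- 51 \left(-5 + 31\right) + u} = \frac{1}{- 51 \left(-5 + 31\right) + \frac{3319899129}{28879598}} = \frac{1}{\left(-51\right) 26 + \frac{3319899129}{28879598}} = \frac{1}{-1326 + \frac{3319899129}{28879598}} = \frac{1}{- \frac{34974447819}{28879598}} = - \frac{28879598}{34974447819}$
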